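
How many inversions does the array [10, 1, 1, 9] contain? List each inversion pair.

Finding inversions in [10, 1, 1, 9]:

(0, 1): arr[0]=10 > arr[1]=1
(0, 2): arr[0]=10 > arr[2]=1
(0, 3): arr[0]=10 > arr[3]=9

Total inversions: 3

The array has 3 inversion(s): (0,1), (0,2), (0,3). Each pair (i,j) satisfies i < j and arr[i] > arr[j].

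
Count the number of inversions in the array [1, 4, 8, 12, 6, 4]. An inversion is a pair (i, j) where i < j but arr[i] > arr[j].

Finding inversions in [1, 4, 8, 12, 6, 4]:

(2, 4): arr[2]=8 > arr[4]=6
(2, 5): arr[2]=8 > arr[5]=4
(3, 4): arr[3]=12 > arr[4]=6
(3, 5): arr[3]=12 > arr[5]=4
(4, 5): arr[4]=6 > arr[5]=4

Total inversions: 5

The array has 5 inversion(s): (2,4), (2,5), (3,4), (3,5), (4,5). Each pair (i,j) satisfies i < j and arr[i] > arr[j].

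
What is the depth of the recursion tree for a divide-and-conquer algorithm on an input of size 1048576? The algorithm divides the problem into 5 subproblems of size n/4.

For divide and conquer with division factor 4:

Problem sizes at each level:
Level 0: 1048576
Level 1: 262144
Level 2: 65536
Level 3: 16384
Level 4: 4096
Level 5: 1024
Level 6: 256
Level 7: 64
Level 8: 16
Level 9: 4
Level 10: 1

The root is level 0 and the size-1 base case is level 10 (the tree spans levels 0 through 10, i.e. 11 levels counting the root), so the depth is the number of divisions: log_4(1048576) = 10

The recursion tree depth is log_4(1048576) = 10. At each level, the problem size is divided by 4, so it takes 10 divisions to reduce to a base case of size 1. The algorithm makes 5 recursive calls at each level.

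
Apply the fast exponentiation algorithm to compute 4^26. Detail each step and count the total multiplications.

Computing 4^26 by squaring (build up from 4^1; each line after the first costs one multiplication):

4^1 = 4
4^2 = (4^1)^2 = 4^2 = 16
4^3 = 4 * 4^2 = 4 * 16 = 64
4^6 = (4^3)^2 = 64^2 = 4096
4^12 = (4^6)^2 = 4096^2 = 16777216
4^13 = 4 * 4^12 = 4 * 16777216 = 67108864
4^26 = (4^13)^2 = 67108864^2 = 4503599627370496

Result: 4503599627370496
Multiplications needed: 6 (6 lines after 4^1)

4^26 = 4503599627370496. Using exponentiation by squaring, this requires 6 multiplications. The key idea: if the exponent is even, square the half-power; if odd, multiply by the base once.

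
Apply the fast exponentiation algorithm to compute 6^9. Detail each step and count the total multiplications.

Computing 6^9 by squaring (build up from 6^1; each line after the first costs one multiplication):

6^1 = 6
6^2 = (6^1)^2 = 6^2 = 36
6^4 = (6^2)^2 = 36^2 = 1296
6^8 = (6^4)^2 = 1296^2 = 1679616
6^9 = 6 * 6^8 = 6 * 1679616 = 10077696

Result: 10077696
Multiplications needed: 4 (4 lines after 6^1)

6^9 = 10077696. Using exponentiation by squaring, this requires 4 multiplications. The key idea: if the exponent is even, square the half-power; if odd, multiply by the base once.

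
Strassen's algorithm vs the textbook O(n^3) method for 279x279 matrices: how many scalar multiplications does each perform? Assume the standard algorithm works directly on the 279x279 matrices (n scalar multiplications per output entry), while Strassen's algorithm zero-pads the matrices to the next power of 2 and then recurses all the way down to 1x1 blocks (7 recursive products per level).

Matrix multiplication for 279x279 matrices:

Strassen's algorithm requires power-of-2 dimensions. Pad 279x279 to 512x512 (next power of 2).

Standard algorithm: 279^3 = 21717639 multiplications
Strassen's algorithm: 7^(log2(512)) = 7^9 = 40353607 multiplications
Difference: 21717639 - 40353607 = -18635968 (Strassen uses MORE here due to padding overhead — for small or just-over-power-of-2 n, padding can outweigh the per-level savings)

Standard: 21717639 multiplications (279^3). Strassen: 40353607 multiplications (7^9, after padding to 512x512). Strassen reduces 8 recursive multiplications to 7 at each level.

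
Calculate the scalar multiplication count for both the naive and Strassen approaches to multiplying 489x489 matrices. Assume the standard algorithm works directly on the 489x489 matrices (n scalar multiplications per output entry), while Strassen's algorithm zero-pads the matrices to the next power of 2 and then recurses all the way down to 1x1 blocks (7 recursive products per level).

Matrix multiplication for 489x489 matrices:

Strassen's algorithm requires power-of-2 dimensions. Pad 489x489 to 512x512 (next power of 2).

Standard algorithm: 489^3 = 116930169 multiplications
Strassen's algorithm: 7^(log2(512)) = 7^9 = 40353607 multiplications
Savings: 116930169 - 40353607 = 76576562 multiplications

Standard: 116930169 multiplications (489^3). Strassen: 40353607 multiplications (7^9, after padding to 512x512). Strassen reduces 8 recursive multiplications to 7 at each level.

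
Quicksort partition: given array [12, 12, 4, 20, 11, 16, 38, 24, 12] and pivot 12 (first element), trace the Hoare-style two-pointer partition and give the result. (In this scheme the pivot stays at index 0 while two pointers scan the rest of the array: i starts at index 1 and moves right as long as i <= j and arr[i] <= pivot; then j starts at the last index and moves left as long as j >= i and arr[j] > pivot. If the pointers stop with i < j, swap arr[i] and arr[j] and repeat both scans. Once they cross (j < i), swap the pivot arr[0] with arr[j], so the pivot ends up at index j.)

Hoare-style two-pointer partition with pivot = 12:

Initial array: [12, 12, 4, 20, 11, 16, 38, 24, 12]

Pointers start at i = 1, j = 8.
i stops at index 3 (arr[3]=20 > 12), j stops at index 8 (arr[8]=12 <= 12): swap arr[3] and arr[8], array becomes [12, 12, 4, 12, 11, 16, 38, 24, 20]
i ends at 5, j ends at 4: the pointers have crossed (j < i), so scanning stops.

Swap pivot arr[0] with arr[4] to place pivot at position 4: [11, 12, 4, 12, 12, 16, 38, 24, 20]
Pivot position: 4

After partitioning with pivot 12, the array becomes [11, 12, 4, 12, 12, 16, 38, 24, 20]. The pivot is placed at index 4. All elements to the left of the pivot are <= 12, and all elements to the right are > 12.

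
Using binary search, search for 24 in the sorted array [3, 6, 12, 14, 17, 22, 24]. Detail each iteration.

Binary search for 24 in [3, 6, 12, 14, 17, 22, 24]:

lo=0, hi=6, mid=3, arr[mid]=14 -> 14 < 24, search right half
lo=4, hi=6, mid=5, arr[mid]=22 -> 22 < 24, search right half
lo=6, hi=6, mid=6, arr[mid]=24 -> Found target at index 6!

Binary search finds 24 at index 6 after 3 comparisons. The search repeatedly halves the search space by comparing with the middle element.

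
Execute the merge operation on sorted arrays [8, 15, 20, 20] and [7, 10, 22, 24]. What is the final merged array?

Merging process:

Compare 8 vs 7: take 7 from right. Merged: [7]
Compare 8 vs 10: take 8 from left. Merged: [7, 8]
Compare 15 vs 10: take 10 from right. Merged: [7, 8, 10]
Compare 15 vs 22: take 15 from left. Merged: [7, 8, 10, 15]
Compare 20 vs 22: take 20 from left. Merged: [7, 8, 10, 15, 20]
Compare 20 vs 22: take 20 from left. Merged: [7, 8, 10, 15, 20, 20]
Append remaining from right: [22, 24]. Merged: [7, 8, 10, 15, 20, 20, 22, 24]

Final merged array: [7, 8, 10, 15, 20, 20, 22, 24]
Total comparisons: 6

The merged array is [7, 8, 10, 15, 20, 20, 22, 24], requiring 6 comparisons. The merge step runs in O(n) time where n is the total number of elements.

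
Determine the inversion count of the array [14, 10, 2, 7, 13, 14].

Finding inversions in [14, 10, 2, 7, 13, 14]:

(0, 1): arr[0]=14 > arr[1]=10
(0, 2): arr[0]=14 > arr[2]=2
(0, 3): arr[0]=14 > arr[3]=7
(0, 4): arr[0]=14 > arr[4]=13
(1, 2): arr[1]=10 > arr[2]=2
(1, 3): arr[1]=10 > arr[3]=7

Total inversions: 6

The array has 6 inversion(s): (0,1), (0,2), (0,3), (0,4), (1,2), (1,3). Each pair (i,j) satisfies i < j and arr[i] > arr[j].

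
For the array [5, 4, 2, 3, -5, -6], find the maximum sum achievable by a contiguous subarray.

Using Kadane's algorithm on [5, 4, 2, 3, -5, -6]:

Scanning through the array:
Position 1 (value 4): max_ending_here = 9, max_so_far = 9
Position 2 (value 2): max_ending_here = 11, max_so_far = 11
Position 3 (value 3): max_ending_here = 14, max_so_far = 14
Position 4 (value -5): max_ending_here = 9, max_so_far = 14
Position 5 (value -6): max_ending_here = 3, max_so_far = 14

Maximum subarray: [5, 4, 2, 3]
Maximum sum: 14

The maximum subarray is [5, 4, 2, 3] with sum 14. This subarray runs from index 0 to index 3.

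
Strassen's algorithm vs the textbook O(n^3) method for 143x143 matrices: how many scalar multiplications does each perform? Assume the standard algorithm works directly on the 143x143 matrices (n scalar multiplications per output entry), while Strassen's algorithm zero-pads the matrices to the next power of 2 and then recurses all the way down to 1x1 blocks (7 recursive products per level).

Matrix multiplication for 143x143 matrices:

Strassen's algorithm requires power-of-2 dimensions. Pad 143x143 to 256x256 (next power of 2).

Standard algorithm: 143^3 = 2924207 multiplications
Strassen's algorithm: 7^(log2(256)) = 7^8 = 5764801 multiplications
Difference: 2924207 - 5764801 = -2840594 (Strassen uses MORE here due to padding overhead — for small or just-over-power-of-2 n, padding can outweigh the per-level savings)

Standard: 2924207 multiplications (143^3). Strassen: 5764801 multiplications (7^8, after padding to 256x256). Strassen reduces 8 recursive multiplications to 7 at each level.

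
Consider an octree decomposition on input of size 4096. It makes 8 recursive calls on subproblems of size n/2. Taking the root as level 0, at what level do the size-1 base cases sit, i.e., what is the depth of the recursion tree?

For divide and conquer with division factor 2:

Problem sizes at each level:
Level 0: 4096
Level 1: 2048
Level 2: 1024
Level 3: 512
Level 4: 256
Level 5: 128
Level 6: 64
Level 7: 32
Level 8: 16
Level 9: 8
Level 10: 4
Level 11: 2
Level 12: 1

The root is level 0 and the size-1 base case is level 12 (the tree spans levels 0 through 12, i.e. 13 levels counting the root), so the depth is the number of divisions: log_2(4096) = 12

The recursion tree depth is log_2(4096) = 12. At each level, the problem size is divided by 2, so it takes 12 divisions to reduce to a base case of size 1. The algorithm makes 8 recursive calls at each level.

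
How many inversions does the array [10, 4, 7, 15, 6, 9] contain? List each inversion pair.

Finding inversions in [10, 4, 7, 15, 6, 9]:

(0, 1): arr[0]=10 > arr[1]=4
(0, 2): arr[0]=10 > arr[2]=7
(0, 4): arr[0]=10 > arr[4]=6
(0, 5): arr[0]=10 > arr[5]=9
(2, 4): arr[2]=7 > arr[4]=6
(3, 4): arr[3]=15 > arr[4]=6
(3, 5): arr[3]=15 > arr[5]=9

Total inversions: 7

The array has 7 inversion(s): (0,1), (0,2), (0,4), (0,5), (2,4), (3,4), (3,5). Each pair (i,j) satisfies i < j and arr[i] > arr[j].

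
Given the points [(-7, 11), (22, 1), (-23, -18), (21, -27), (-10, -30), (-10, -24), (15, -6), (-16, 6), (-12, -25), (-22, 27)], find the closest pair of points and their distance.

Computing all pairwise distances among 10 points:

d((-7, 11), (22, 1)) = 30.6757
d((-7, 11), (-23, -18)) = 33.121
d((-7, 11), (21, -27)) = 47.2017
d((-7, 11), (-10, -30)) = 41.1096
d((-7, 11), (-10, -24)) = 35.1283
d((-7, 11), (15, -6)) = 27.8029
d((-7, 11), (-16, 6)) = 10.2956
d((-7, 11), (-12, -25)) = 36.3456
d((-7, 11), (-22, 27)) = 21.9317
d((22, 1), (-23, -18)) = 48.8467
d((22, 1), (21, -27)) = 28.0179
d((22, 1), (-10, -30)) = 44.5533
d((22, 1), (-10, -24)) = 40.6079
d((22, 1), (15, -6)) = 9.8995
d((22, 1), (-16, 6)) = 38.3275
d((22, 1), (-12, -25)) = 42.8019
d((22, 1), (-22, 27)) = 51.1077
d((-23, -18), (21, -27)) = 44.911
d((-23, -18), (-10, -30)) = 17.6918
d((-23, -18), (-10, -24)) = 14.3178
d((-23, -18), (15, -6)) = 39.8497
d((-23, -18), (-16, 6)) = 25.0
d((-23, -18), (-12, -25)) = 13.0384
d((-23, -18), (-22, 27)) = 45.0111
d((21, -27), (-10, -30)) = 31.1448
d((21, -27), (-10, -24)) = 31.1448
d((21, -27), (15, -6)) = 21.8403
d((21, -27), (-16, 6)) = 49.5782
d((21, -27), (-12, -25)) = 33.0606
d((21, -27), (-22, 27)) = 69.029
d((-10, -30), (-10, -24)) = 6.0
d((-10, -30), (15, -6)) = 34.6554
d((-10, -30), (-16, 6)) = 36.4966
d((-10, -30), (-12, -25)) = 5.3852
d((-10, -30), (-22, 27)) = 58.2495
d((-10, -24), (15, -6)) = 30.8058
d((-10, -24), (-16, 6)) = 30.5941
d((-10, -24), (-12, -25)) = 2.2361 <-- minimum
d((-10, -24), (-22, 27)) = 52.3927
d((15, -6), (-16, 6)) = 33.2415
d((15, -6), (-12, -25)) = 33.0151
d((15, -6), (-22, 27)) = 49.5782
d((-16, 6), (-12, -25)) = 31.257
d((-16, 6), (-22, 27)) = 21.8403
d((-12, -25), (-22, 27)) = 52.9528

Closest pair: (-10, -24) and (-12, -25) with distance 2.2361

The closest pair is (-10, -24) and (-12, -25) with Euclidean distance 2.2361. For 10 points, brute-force pairwise comparison is shown above. For large n, the divide-and-conquer algorithm (sort by x, recurse on halves, check the dividing strip) achieves O(n log n).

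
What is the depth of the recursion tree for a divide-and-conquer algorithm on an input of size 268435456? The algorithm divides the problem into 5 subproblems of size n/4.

For divide and conquer with division factor 4:

Problem sizes at each level:
Level 0: 268435456
Level 1: 67108864
Level 2: 16777216
Level 3: 4194304
Level 4: 1048576
Level 5: 262144
Level 6: 65536
Level 7: 16384
Level 8: 4096
Level 9: 1024
Level 10: 256
Level 11: 64
Level 12: 16
Level 13: 4
Level 14: 1

The root is level 0 and the size-1 base case is level 14 (the tree spans levels 0 through 14, i.e. 15 levels counting the root), so the depth is the number of divisions: log_4(268435456) = 14

The recursion tree depth is log_4(268435456) = 14. At each level, the problem size is divided by 4, so it takes 14 divisions to reduce to a base case of size 1. The algorithm makes 5 recursive calls at each level.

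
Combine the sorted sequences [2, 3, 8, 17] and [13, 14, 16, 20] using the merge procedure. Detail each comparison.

Merging process:

Compare 2 vs 13: take 2 from left. Merged: [2]
Compare 3 vs 13: take 3 from left. Merged: [2, 3]
Compare 8 vs 13: take 8 from left. Merged: [2, 3, 8]
Compare 17 vs 13: take 13 from right. Merged: [2, 3, 8, 13]
Compare 17 vs 14: take 14 from right. Merged: [2, 3, 8, 13, 14]
Compare 17 vs 16: take 16 from right. Merged: [2, 3, 8, 13, 14, 16]
Compare 17 vs 20: take 17 from left. Merged: [2, 3, 8, 13, 14, 16, 17]
Append remaining from right: [20]. Merged: [2, 3, 8, 13, 14, 16, 17, 20]

Final merged array: [2, 3, 8, 13, 14, 16, 17, 20]
Total comparisons: 7

The merged array is [2, 3, 8, 13, 14, 16, 17, 20], requiring 7 comparisons. The merge step runs in O(n) time where n is the total number of elements.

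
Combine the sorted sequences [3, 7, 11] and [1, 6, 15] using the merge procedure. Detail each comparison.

Merging process:

Compare 3 vs 1: take 1 from right. Merged: [1]
Compare 3 vs 6: take 3 from left. Merged: [1, 3]
Compare 7 vs 6: take 6 from right. Merged: [1, 3, 6]
Compare 7 vs 15: take 7 from left. Merged: [1, 3, 6, 7]
Compare 11 vs 15: take 11 from left. Merged: [1, 3, 6, 7, 11]
Append remaining from right: [15]. Merged: [1, 3, 6, 7, 11, 15]

Final merged array: [1, 3, 6, 7, 11, 15]
Total comparisons: 5

The merged array is [1, 3, 6, 7, 11, 15], requiring 5 comparisons. The merge step runs in O(n) time where n is the total number of elements.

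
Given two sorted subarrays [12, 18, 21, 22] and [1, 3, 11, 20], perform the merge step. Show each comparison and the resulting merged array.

Merging process:

Compare 12 vs 1: take 1 from right. Merged: [1]
Compare 12 vs 3: take 3 from right. Merged: [1, 3]
Compare 12 vs 11: take 11 from right. Merged: [1, 3, 11]
Compare 12 vs 20: take 12 from left. Merged: [1, 3, 11, 12]
Compare 18 vs 20: take 18 from left. Merged: [1, 3, 11, 12, 18]
Compare 21 vs 20: take 20 from right. Merged: [1, 3, 11, 12, 18, 20]
Append remaining from left: [21, 22]. Merged: [1, 3, 11, 12, 18, 20, 21, 22]

Final merged array: [1, 3, 11, 12, 18, 20, 21, 22]
Total comparisons: 6

The merged array is [1, 3, 11, 12, 18, 20, 21, 22], requiring 6 comparisons. The merge step runs in O(n) time where n is the total number of elements.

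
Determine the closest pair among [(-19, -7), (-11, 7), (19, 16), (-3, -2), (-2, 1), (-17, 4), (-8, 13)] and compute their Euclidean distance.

Computing all pairwise distances among 7 points:

d((-19, -7), (-11, 7)) = 16.1245
d((-19, -7), (19, 16)) = 44.4185
d((-19, -7), (-3, -2)) = 16.7631
d((-19, -7), (-2, 1)) = 18.7883
d((-19, -7), (-17, 4)) = 11.1803
d((-19, -7), (-8, 13)) = 22.8254
d((-11, 7), (19, 16)) = 31.3209
d((-11, 7), (-3, -2)) = 12.0416
d((-11, 7), (-2, 1)) = 10.8167
d((-11, 7), (-17, 4)) = 6.7082
d((-11, 7), (-8, 13)) = 6.7082
d((19, 16), (-3, -2)) = 28.4253
d((19, 16), (-2, 1)) = 25.807
d((19, 16), (-17, 4)) = 37.9473
d((19, 16), (-8, 13)) = 27.1662
d((-3, -2), (-2, 1)) = 3.1623 <-- minimum
d((-3, -2), (-17, 4)) = 15.2315
d((-3, -2), (-8, 13)) = 15.8114
d((-2, 1), (-17, 4)) = 15.2971
d((-2, 1), (-8, 13)) = 13.4164
d((-17, 4), (-8, 13)) = 12.7279

Closest pair: (-3, -2) and (-2, 1) with distance 3.1623

The closest pair is (-3, -2) and (-2, 1) with Euclidean distance 3.1623. For 7 points, brute-force pairwise comparison is shown above. For large n, the divide-and-conquer algorithm (sort by x, recurse on halves, check the dividing strip) achieves O(n log n).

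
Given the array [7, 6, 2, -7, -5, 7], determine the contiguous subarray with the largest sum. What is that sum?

Using Kadane's algorithm on [7, 6, 2, -7, -5, 7]:

Scanning through the array:
Position 1 (value 6): max_ending_here = 13, max_so_far = 13
Position 2 (value 2): max_ending_here = 15, max_so_far = 15
Position 3 (value -7): max_ending_here = 8, max_so_far = 15
Position 4 (value -5): max_ending_here = 3, max_so_far = 15
Position 5 (value 7): max_ending_here = 10, max_so_far = 15

Maximum subarray: [7, 6, 2]
Maximum sum: 15

The maximum subarray is [7, 6, 2] with sum 15. This subarray runs from index 0 to index 2.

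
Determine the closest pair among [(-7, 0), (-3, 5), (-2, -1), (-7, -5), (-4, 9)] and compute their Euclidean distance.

Computing all pairwise distances among 5 points:

d((-7, 0), (-3, 5)) = 6.4031
d((-7, 0), (-2, -1)) = 5.099
d((-7, 0), (-7, -5)) = 5.0
d((-7, 0), (-4, 9)) = 9.4868
d((-3, 5), (-2, -1)) = 6.0828
d((-3, 5), (-7, -5)) = 10.7703
d((-3, 5), (-4, 9)) = 4.1231 <-- minimum
d((-2, -1), (-7, -5)) = 6.4031
d((-2, -1), (-4, 9)) = 10.198
d((-7, -5), (-4, 9)) = 14.3178

Closest pair: (-3, 5) and (-4, 9) with distance 4.1231

The closest pair is (-3, 5) and (-4, 9) with Euclidean distance 4.1231. For 5 points, brute-force pairwise comparison is shown above. For large n, the divide-and-conquer algorithm (sort by x, recurse on halves, check the dividing strip) achieves O(n log n).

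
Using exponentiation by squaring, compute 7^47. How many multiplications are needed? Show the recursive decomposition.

Computing 7^47 by squaring (build up from 7^1; each line after the first costs one multiplication):

7^1 = 7
7^2 = (7^1)^2 = 7^2 = 49
7^4 = (7^2)^2 = 49^2 = 2401
7^5 = 7 * 7^4 = 7 * 2401 = 16807
7^10 = (7^5)^2 = 16807^2 = 282475249
7^11 = 7 * 7^10 = 7 * 282475249 = 1977326743
7^22 = (7^11)^2 = 1977326743^2 = 3909821048582988049
7^23 = 7 * 7^22 = 7 * 3909821048582988049 = 27368747340080916343
7^46 = (7^23)^2 = 27368747340080916343^2 = 749048330965186233494494102694564493649
7^47 = 7 * 7^46 = 7 * 749048330965186233494494102694564493649 = 5243338316756303634461458718861951455543

Result: 5243338316756303634461458718861951455543
Multiplications needed: 9 (9 lines after 7^1)

7^47 = 5243338316756303634461458718861951455543. Using exponentiation by squaring, this requires 9 multiplications. The key idea: if the exponent is even, square the half-power; if odd, multiply by the base once.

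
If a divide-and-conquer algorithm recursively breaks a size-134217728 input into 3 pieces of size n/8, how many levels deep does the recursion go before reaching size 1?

For divide and conquer with division factor 8:

Problem sizes at each level:
Level 0: 134217728
Level 1: 16777216
Level 2: 2097152
Level 3: 262144
Level 4: 32768
Level 5: 4096
Level 6: 512
Level 7: 64
Level 8: 8
Level 9: 1

The root is level 0 and the size-1 base case is level 9 (the tree spans levels 0 through 9, i.e. 10 levels counting the root), so the depth is the number of divisions: log_8(134217728) = 9

The recursion tree depth is log_8(134217728) = 9. At each level, the problem size is divided by 8, so it takes 9 divisions to reduce to a base case of size 1. The algorithm makes 3 recursive calls at each level.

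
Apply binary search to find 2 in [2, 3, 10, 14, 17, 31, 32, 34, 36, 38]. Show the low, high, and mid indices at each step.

Binary search for 2 in [2, 3, 10, 14, 17, 31, 32, 34, 36, 38]:

lo=0, hi=9, mid=4, arr[mid]=17 -> 17 > 2, search left half
lo=0, hi=3, mid=1, arr[mid]=3 -> 3 > 2, search left half
lo=0, hi=0, mid=0, arr[mid]=2 -> Found target at index 0!

Binary search finds 2 at index 0 after 3 comparisons. The search repeatedly halves the search space by comparing with the middle element.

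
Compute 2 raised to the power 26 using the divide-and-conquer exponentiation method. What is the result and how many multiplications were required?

Computing 2^26 by squaring (build up from 2^1; each line after the first costs one multiplication):

2^1 = 2
2^2 = (2^1)^2 = 2^2 = 4
2^3 = 2 * 2^2 = 2 * 4 = 8
2^6 = (2^3)^2 = 8^2 = 64
2^12 = (2^6)^2 = 64^2 = 4096
2^13 = 2 * 2^12 = 2 * 4096 = 8192
2^26 = (2^13)^2 = 8192^2 = 67108864

Result: 67108864
Multiplications needed: 6 (6 lines after 2^1)

2^26 = 67108864. Using exponentiation by squaring, this requires 6 multiplications. The key idea: if the exponent is even, square the half-power; if odd, multiply by the base once.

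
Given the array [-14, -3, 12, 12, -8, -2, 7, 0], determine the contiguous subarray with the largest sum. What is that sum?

Using Kadane's algorithm on [-14, -3, 12, 12, -8, -2, 7, 0]:

Scanning through the array:
Position 1 (value -3): max_ending_here = -3, max_so_far = -3
Position 2 (value 12): max_ending_here = 12, max_so_far = 12
Position 3 (value 12): max_ending_here = 24, max_so_far = 24
Position 4 (value -8): max_ending_here = 16, max_so_far = 24
Position 5 (value -2): max_ending_here = 14, max_so_far = 24
Position 6 (value 7): max_ending_here = 21, max_so_far = 24
Position 7 (value 0): max_ending_here = 21, max_so_far = 24

Maximum subarray: [12, 12]
Maximum sum: 24

The maximum subarray is [12, 12] with sum 24. This subarray runs from index 2 to index 3.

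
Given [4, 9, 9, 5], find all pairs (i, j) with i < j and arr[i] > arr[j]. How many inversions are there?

Finding inversions in [4, 9, 9, 5]:

(1, 3): arr[1]=9 > arr[3]=5
(2, 3): arr[2]=9 > arr[3]=5

Total inversions: 2

The array has 2 inversion(s): (1,3), (2,3). Each pair (i,j) satisfies i < j and arr[i] > arr[j].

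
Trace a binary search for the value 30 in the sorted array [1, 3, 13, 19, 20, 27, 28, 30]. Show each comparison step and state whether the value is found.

Binary search for 30 in [1, 3, 13, 19, 20, 27, 28, 30]:

lo=0, hi=7, mid=3, arr[mid]=19 -> 19 < 30, search right half
lo=4, hi=7, mid=5, arr[mid]=27 -> 27 < 30, search right half
lo=6, hi=7, mid=6, arr[mid]=28 -> 28 < 30, search right half
lo=7, hi=7, mid=7, arr[mid]=30 -> Found target at index 7!

Binary search finds 30 at index 7 after 4 comparisons. The search repeatedly halves the search space by comparing with the middle element.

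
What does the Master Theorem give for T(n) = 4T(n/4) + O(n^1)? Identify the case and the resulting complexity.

Master Theorem for T(n) = 4T(n/4) + O(n^1):

a = 4, b = 4, c = 1
log_b(a) = log_4(4) = 1.0000

Case 2: c = 1 = log_4(4) = 1.0000
T(n) = O(n^1 log n) = O(n log n)

For T(n) = 4T(n/4) + O(n^1): log_4(4) = 1.0000. This is Case 2 of the Master Theorem (c = log_b(a), equal work at all levels), giving O(n log n).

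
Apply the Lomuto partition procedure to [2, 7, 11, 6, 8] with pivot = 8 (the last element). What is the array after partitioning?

Lomuto partition with pivot = 8:

Initial array: [2, 7, 11, 6, 8]

arr[0]=2 <= 8: swap with position 0, array becomes [2, 7, 11, 6, 8]
arr[1]=7 <= 8: swap with position 1, array becomes [2, 7, 11, 6, 8]
arr[2]=11 > 8: no swap
arr[3]=6 <= 8: swap with position 2, array becomes [2, 7, 6, 11, 8]

Place pivot at position 3: [2, 7, 6, 8, 11]
Pivot position: 3

After partitioning with pivot 8, the array becomes [2, 7, 6, 8, 11]. The pivot is placed at index 3. All elements to the left of the pivot are <= 8, and all elements to the right are > 8.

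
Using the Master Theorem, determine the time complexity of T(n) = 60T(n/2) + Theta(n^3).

Master Theorem for T(n) = 60T(n/2) + O(n^3):

a = 60, b = 2, c = 3
log_b(a) = log_2(60) = 5.9069

Case 1: c = 3 < log_2(60) = 5.9069
T(n) = O(n^(log_2 60))

For T(n) = 60T(n/2) + O(n^3): log_2(60) = 5.9069. This is Case 1 of the Master Theorem (c < log_b(a), work dominated by leaves), giving O(n^(log_2 60)).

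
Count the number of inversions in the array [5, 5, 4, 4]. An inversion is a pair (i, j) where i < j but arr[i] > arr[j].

Finding inversions in [5, 5, 4, 4]:

(0, 2): arr[0]=5 > arr[2]=4
(0, 3): arr[0]=5 > arr[3]=4
(1, 2): arr[1]=5 > arr[2]=4
(1, 3): arr[1]=5 > arr[3]=4

Total inversions: 4

The array has 4 inversion(s): (0,2), (0,3), (1,2), (1,3). Each pair (i,j) satisfies i < j and arr[i] > arr[j].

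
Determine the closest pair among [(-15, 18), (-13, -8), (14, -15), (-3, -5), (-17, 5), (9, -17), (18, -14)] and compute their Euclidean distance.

Computing all pairwise distances among 7 points:

d((-15, 18), (-13, -8)) = 26.0768
d((-15, 18), (14, -15)) = 43.9318
d((-15, 18), (-3, -5)) = 25.9422
d((-15, 18), (-17, 5)) = 13.1529
d((-15, 18), (9, -17)) = 42.4382
d((-15, 18), (18, -14)) = 45.9674
d((-13, -8), (14, -15)) = 27.8927
d((-13, -8), (-3, -5)) = 10.4403
d((-13, -8), (-17, 5)) = 13.6015
d((-13, -8), (9, -17)) = 23.7697
d((-13, -8), (18, -14)) = 31.5753
d((14, -15), (-3, -5)) = 19.7231
d((14, -15), (-17, 5)) = 36.8917
d((14, -15), (9, -17)) = 5.3852
d((14, -15), (18, -14)) = 4.1231 <-- minimum
d((-3, -5), (-17, 5)) = 17.2047
d((-3, -5), (9, -17)) = 16.9706
d((-3, -5), (18, -14)) = 22.8473
d((-17, 5), (9, -17)) = 34.0588
d((-17, 5), (18, -14)) = 39.8246
d((9, -17), (18, -14)) = 9.4868

Closest pair: (14, -15) and (18, -14) with distance 4.1231

The closest pair is (14, -15) and (18, -14) with Euclidean distance 4.1231. For 7 points, brute-force pairwise comparison is shown above. For large n, the divide-and-conquer algorithm (sort by x, recurse on halves, check the dividing strip) achieves O(n log n).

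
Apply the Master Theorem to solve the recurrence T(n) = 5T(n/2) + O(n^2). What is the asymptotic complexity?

Master Theorem for T(n) = 5T(n/2) + O(n^2):

a = 5, b = 2, c = 2
log_b(a) = log_2(5) = 2.3219

Case 1: c = 2 < log_2(5) = 2.3219
T(n) = O(n^(log_2 5))

For T(n) = 5T(n/2) + O(n^2): log_2(5) = 2.3219. This is Case 1 of the Master Theorem (c < log_b(a), work dominated by leaves), giving O(n^(log_2 5)).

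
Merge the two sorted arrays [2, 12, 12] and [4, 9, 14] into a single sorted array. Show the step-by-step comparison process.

Merging process:

Compare 2 vs 4: take 2 from left. Merged: [2]
Compare 12 vs 4: take 4 from right. Merged: [2, 4]
Compare 12 vs 9: take 9 from right. Merged: [2, 4, 9]
Compare 12 vs 14: take 12 from left. Merged: [2, 4, 9, 12]
Compare 12 vs 14: take 12 from left. Merged: [2, 4, 9, 12, 12]
Append remaining from right: [14]. Merged: [2, 4, 9, 12, 12, 14]

Final merged array: [2, 4, 9, 12, 12, 14]
Total comparisons: 5

The merged array is [2, 4, 9, 12, 12, 14], requiring 5 comparisons. The merge step runs in O(n) time where n is the total number of elements.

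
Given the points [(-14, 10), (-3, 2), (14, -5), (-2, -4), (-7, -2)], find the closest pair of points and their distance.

Computing all pairwise distances among 5 points:

d((-14, 10), (-3, 2)) = 13.6015
d((-14, 10), (14, -5)) = 31.7648
d((-14, 10), (-2, -4)) = 18.4391
d((-14, 10), (-7, -2)) = 13.8924
d((-3, 2), (14, -5)) = 18.3848
d((-3, 2), (-2, -4)) = 6.0828
d((-3, 2), (-7, -2)) = 5.6569
d((14, -5), (-2, -4)) = 16.0312
d((14, -5), (-7, -2)) = 21.2132
d((-2, -4), (-7, -2)) = 5.3852 <-- minimum

Closest pair: (-2, -4) and (-7, -2) with distance 5.3852

The closest pair is (-2, -4) and (-7, -2) with Euclidean distance 5.3852. For 5 points, brute-force pairwise comparison is shown above. For large n, the divide-and-conquer algorithm (sort by x, recurse on halves, check the dividing strip) achieves O(n log n).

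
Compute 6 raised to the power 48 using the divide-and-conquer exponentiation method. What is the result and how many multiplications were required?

Computing 6^48 by squaring (build up from 6^1; each line after the first costs one multiplication):

6^1 = 6
6^2 = (6^1)^2 = 6^2 = 36
6^3 = 6 * 6^2 = 6 * 36 = 216
6^6 = (6^3)^2 = 216^2 = 46656
6^12 = (6^6)^2 = 46656^2 = 2176782336
6^24 = (6^12)^2 = 2176782336^2 = 4738381338321616896
6^48 = (6^24)^2 = 4738381338321616896^2 = 22452257707354557240087211123792674816

Result: 22452257707354557240087211123792674816
Multiplications needed: 6 (6 lines after 6^1)

6^48 = 22452257707354557240087211123792674816. Using exponentiation by squaring, this requires 6 multiplications. The key idea: if the exponent is even, square the half-power; if odd, multiply by the base once.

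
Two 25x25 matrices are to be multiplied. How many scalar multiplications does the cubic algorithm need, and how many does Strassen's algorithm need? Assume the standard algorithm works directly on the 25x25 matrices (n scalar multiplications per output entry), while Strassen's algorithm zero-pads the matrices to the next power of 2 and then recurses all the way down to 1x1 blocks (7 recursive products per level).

Matrix multiplication for 25x25 matrices:

Strassen's algorithm requires power-of-2 dimensions. Pad 25x25 to 32x32 (next power of 2).

Standard algorithm: 25^3 = 15625 multiplications
Strassen's algorithm: 7^(log2(32)) = 7^5 = 16807 multiplications
Difference: 15625 - 16807 = -1182 (Strassen uses MORE here due to padding overhead — for small or just-over-power-of-2 n, padding can outweigh the per-level savings)

Standard: 15625 multiplications (25^3). Strassen: 16807 multiplications (7^5, after padding to 32x32). Strassen reduces 8 recursive multiplications to 7 at each level.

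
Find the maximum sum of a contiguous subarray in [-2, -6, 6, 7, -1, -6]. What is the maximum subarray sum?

Using Kadane's algorithm on [-2, -6, 6, 7, -1, -6]:

Scanning through the array:
Position 1 (value -6): max_ending_here = -6, max_so_far = -2
Position 2 (value 6): max_ending_here = 6, max_so_far = 6
Position 3 (value 7): max_ending_here = 13, max_so_far = 13
Position 4 (value -1): max_ending_here = 12, max_so_far = 13
Position 5 (value -6): max_ending_here = 6, max_so_far = 13

Maximum subarray: [6, 7]
Maximum sum: 13

The maximum subarray is [6, 7] with sum 13. This subarray runs from index 2 to index 3.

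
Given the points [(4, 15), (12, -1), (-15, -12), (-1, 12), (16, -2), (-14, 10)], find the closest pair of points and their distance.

Computing all pairwise distances among 6 points:

d((4, 15), (12, -1)) = 17.8885
d((4, 15), (-15, -12)) = 33.0151
d((4, 15), (-1, 12)) = 5.831
d((4, 15), (16, -2)) = 20.8087
d((4, 15), (-14, 10)) = 18.6815
d((12, -1), (-15, -12)) = 29.1548
d((12, -1), (-1, 12)) = 18.3848
d((12, -1), (16, -2)) = 4.1231 <-- minimum
d((12, -1), (-14, 10)) = 28.2312
d((-15, -12), (-1, 12)) = 27.7849
d((-15, -12), (16, -2)) = 32.573
d((-15, -12), (-14, 10)) = 22.0227
d((-1, 12), (16, -2)) = 22.0227
d((-1, 12), (-14, 10)) = 13.1529
d((16, -2), (-14, 10)) = 32.311

Closest pair: (12, -1) and (16, -2) with distance 4.1231

The closest pair is (12, -1) and (16, -2) with Euclidean distance 4.1231. For 6 points, brute-force pairwise comparison is shown above. For large n, the divide-and-conquer algorithm (sort by x, recurse on halves, check the dividing strip) achieves O(n log n).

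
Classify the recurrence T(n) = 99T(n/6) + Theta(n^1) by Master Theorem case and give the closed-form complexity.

Master Theorem for T(n) = 99T(n/6) + O(n^1):

a = 99, b = 6, c = 1
log_b(a) = log_6(99) = 2.5646

Case 1: c = 1 < log_6(99) = 2.5646
T(n) = O(n^(log_6 99))

For T(n) = 99T(n/6) + O(n^1): log_6(99) = 2.5646. This is Case 1 of the Master Theorem (c < log_b(a), work dominated by leaves), giving O(n^(log_6 99)).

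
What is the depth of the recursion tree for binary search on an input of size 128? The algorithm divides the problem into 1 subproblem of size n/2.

For divide and conquer with division factor 2:

Problem sizes at each level:
Level 0: 128
Level 1: 64
Level 2: 32
Level 3: 16
Level 4: 8
Level 5: 4
Level 6: 2
Level 7: 1

The root is level 0 and the size-1 base case is level 7 (the tree spans levels 0 through 7, i.e. 8 levels counting the root), so the depth is the number of divisions: log_2(128) = 7

The recursion tree depth is log_2(128) = 7. At each level, the problem size is divided by 2, so it takes 7 divisions to reduce to a base case of size 1. The algorithm makes 1 recursive call at each level.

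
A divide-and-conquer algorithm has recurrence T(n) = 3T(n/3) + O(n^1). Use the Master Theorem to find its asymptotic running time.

Master Theorem for T(n) = 3T(n/3) + O(n^1):

a = 3, b = 3, c = 1
log_b(a) = log_3(3) = 1.0000

Case 2: c = 1 = log_3(3) = 1.0000
T(n) = O(n^1 log n) = O(n log n)

For T(n) = 3T(n/3) + O(n^1): log_3(3) = 1.0000. This is Case 2 of the Master Theorem (c = log_b(a), equal work at all levels), giving O(n log n).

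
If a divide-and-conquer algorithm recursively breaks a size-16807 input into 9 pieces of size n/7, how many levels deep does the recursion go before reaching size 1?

For divide and conquer with division factor 7:

Problem sizes at each level:
Level 0: 16807
Level 1: 2401
Level 2: 343
Level 3: 49
Level 4: 7
Level 5: 1

The root is level 0 and the size-1 base case is level 5 (the tree spans levels 0 through 5, i.e. 6 levels counting the root), so the depth is the number of divisions: log_7(16807) = 5

The recursion tree depth is log_7(16807) = 5. At each level, the problem size is divided by 7, so it takes 5 divisions to reduce to a base case of size 1. The algorithm makes 9 recursive calls at each level.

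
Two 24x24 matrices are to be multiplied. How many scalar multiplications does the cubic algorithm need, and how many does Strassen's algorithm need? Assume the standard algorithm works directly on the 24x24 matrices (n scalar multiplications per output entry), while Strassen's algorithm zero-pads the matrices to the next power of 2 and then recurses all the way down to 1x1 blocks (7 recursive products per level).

Matrix multiplication for 24x24 matrices:

Strassen's algorithm requires power-of-2 dimensions. Pad 24x24 to 32x32 (next power of 2).

Standard algorithm: 24^3 = 13824 multiplications
Strassen's algorithm: 7^(log2(32)) = 7^5 = 16807 multiplications
Difference: 13824 - 16807 = -2983 (Strassen uses MORE here due to padding overhead — for small or just-over-power-of-2 n, padding can outweigh the per-level savings)

Standard: 13824 multiplications (24^3). Strassen: 16807 multiplications (7^5, after padding to 32x32). Strassen reduces 8 recursive multiplications to 7 at each level.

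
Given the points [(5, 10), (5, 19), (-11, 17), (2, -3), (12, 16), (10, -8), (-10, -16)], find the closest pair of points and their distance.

Computing all pairwise distances among 7 points:

d((5, 10), (5, 19)) = 9.0
d((5, 10), (-11, 17)) = 17.4642
d((5, 10), (2, -3)) = 13.3417
d((5, 10), (12, 16)) = 9.2195
d((5, 10), (10, -8)) = 18.6815
d((5, 10), (-10, -16)) = 30.0167
d((5, 19), (-11, 17)) = 16.1245
d((5, 19), (2, -3)) = 22.2036
d((5, 19), (12, 16)) = 7.6158 <-- minimum
d((5, 19), (10, -8)) = 27.4591
d((5, 19), (-10, -16)) = 38.0789
d((-11, 17), (2, -3)) = 23.8537
d((-11, 17), (12, 16)) = 23.0217
d((-11, 17), (10, -8)) = 32.6497
d((-11, 17), (-10, -16)) = 33.0151
d((2, -3), (12, 16)) = 21.4709
d((2, -3), (10, -8)) = 9.434
d((2, -3), (-10, -16)) = 17.6918
d((12, 16), (10, -8)) = 24.0832
d((12, 16), (-10, -16)) = 38.833
d((10, -8), (-10, -16)) = 21.5407

Closest pair: (5, 19) and (12, 16) with distance 7.6158

The closest pair is (5, 19) and (12, 16) with Euclidean distance 7.6158. For 7 points, brute-force pairwise comparison is shown above. For large n, the divide-and-conquer algorithm (sort by x, recurse on halves, check the dividing strip) achieves O(n log n).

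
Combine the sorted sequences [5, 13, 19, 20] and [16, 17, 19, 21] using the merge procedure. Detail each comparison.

Merging process:

Compare 5 vs 16: take 5 from left. Merged: [5]
Compare 13 vs 16: take 13 from left. Merged: [5, 13]
Compare 19 vs 16: take 16 from right. Merged: [5, 13, 16]
Compare 19 vs 17: take 17 from right. Merged: [5, 13, 16, 17]
Compare 19 vs 19: take 19 from left. Merged: [5, 13, 16, 17, 19]
Compare 20 vs 19: take 19 from right. Merged: [5, 13, 16, 17, 19, 19]
Compare 20 vs 21: take 20 from left. Merged: [5, 13, 16, 17, 19, 19, 20]
Append remaining from right: [21]. Merged: [5, 13, 16, 17, 19, 19, 20, 21]

Final merged array: [5, 13, 16, 17, 19, 19, 20, 21]
Total comparisons: 7

The merged array is [5, 13, 16, 17, 19, 19, 20, 21], requiring 7 comparisons. The merge step runs in O(n) time where n is the total number of elements.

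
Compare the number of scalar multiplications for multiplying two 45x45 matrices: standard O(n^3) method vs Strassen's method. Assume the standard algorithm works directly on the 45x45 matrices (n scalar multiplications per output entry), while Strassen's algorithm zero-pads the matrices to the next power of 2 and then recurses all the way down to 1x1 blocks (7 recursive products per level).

Matrix multiplication for 45x45 matrices:

Strassen's algorithm requires power-of-2 dimensions. Pad 45x45 to 64x64 (next power of 2).

Standard algorithm: 45^3 = 91125 multiplications
Strassen's algorithm: 7^(log2(64)) = 7^6 = 117649 multiplications
Difference: 91125 - 117649 = -26524 (Strassen uses MORE here due to padding overhead — for small or just-over-power-of-2 n, padding can outweigh the per-level savings)

Standard: 91125 multiplications (45^3). Strassen: 117649 multiplications (7^6, after padding to 64x64). Strassen reduces 8 recursive multiplications to 7 at each level.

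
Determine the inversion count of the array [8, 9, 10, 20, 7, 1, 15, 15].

Finding inversions in [8, 9, 10, 20, 7, 1, 15, 15]:

(0, 4): arr[0]=8 > arr[4]=7
(0, 5): arr[0]=8 > arr[5]=1
(1, 4): arr[1]=9 > arr[4]=7
(1, 5): arr[1]=9 > arr[5]=1
(2, 4): arr[2]=10 > arr[4]=7
(2, 5): arr[2]=10 > arr[5]=1
(3, 4): arr[3]=20 > arr[4]=7
(3, 5): arr[3]=20 > arr[5]=1
(3, 6): arr[3]=20 > arr[6]=15
(3, 7): arr[3]=20 > arr[7]=15
(4, 5): arr[4]=7 > arr[5]=1

Total inversions: 11

The array has 11 inversion(s): (0,4), (0,5), (1,4), (1,5), (2,4), (2,5), (3,4), (3,5), (3,6), (3,7), (4,5). Each pair (i,j) satisfies i < j and arr[i] > arr[j].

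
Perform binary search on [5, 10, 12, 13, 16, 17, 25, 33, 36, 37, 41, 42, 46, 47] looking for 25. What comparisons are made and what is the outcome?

Binary search for 25 in [5, 10, 12, 13, 16, 17, 25, 33, 36, 37, 41, 42, 46, 47]:

lo=0, hi=13, mid=6, arr[mid]=25 -> Found target at index 6!

Binary search finds 25 at index 6 after 1 comparisons. The search repeatedly halves the search space by comparing with the middle element.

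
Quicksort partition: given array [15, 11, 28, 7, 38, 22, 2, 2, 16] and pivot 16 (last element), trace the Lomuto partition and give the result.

Lomuto partition with pivot = 16:

Initial array: [15, 11, 28, 7, 38, 22, 2, 2, 16]

arr[0]=15 <= 16: swap with position 0, array becomes [15, 11, 28, 7, 38, 22, 2, 2, 16]
arr[1]=11 <= 16: swap with position 1, array becomes [15, 11, 28, 7, 38, 22, 2, 2, 16]
arr[2]=28 > 16: no swap
arr[3]=7 <= 16: swap with position 2, array becomes [15, 11, 7, 28, 38, 22, 2, 2, 16]
arr[4]=38 > 16: no swap
arr[5]=22 > 16: no swap
arr[6]=2 <= 16: swap with position 3, array becomes [15, 11, 7, 2, 38, 22, 28, 2, 16]
arr[7]=2 <= 16: swap with position 4, array becomes [15, 11, 7, 2, 2, 22, 28, 38, 16]

Place pivot at position 5: [15, 11, 7, 2, 2, 16, 28, 38, 22]
Pivot position: 5

After partitioning with pivot 16, the array becomes [15, 11, 7, 2, 2, 16, 28, 38, 22]. The pivot is placed at index 5. All elements to the left of the pivot are <= 16, and all elements to the right are > 16.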